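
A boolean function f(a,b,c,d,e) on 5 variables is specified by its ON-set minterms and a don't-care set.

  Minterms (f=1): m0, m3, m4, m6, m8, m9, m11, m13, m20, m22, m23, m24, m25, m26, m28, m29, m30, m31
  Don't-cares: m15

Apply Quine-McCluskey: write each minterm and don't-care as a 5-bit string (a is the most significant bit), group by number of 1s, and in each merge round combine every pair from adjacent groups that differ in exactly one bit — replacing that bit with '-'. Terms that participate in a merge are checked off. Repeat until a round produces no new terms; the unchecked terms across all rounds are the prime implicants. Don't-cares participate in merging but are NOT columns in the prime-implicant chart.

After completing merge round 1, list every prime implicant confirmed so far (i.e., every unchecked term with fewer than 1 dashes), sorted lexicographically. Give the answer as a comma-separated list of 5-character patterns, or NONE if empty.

NONE

[col 0] 00000*, 00011*, 00100*, 00110*, 01000*, 01001*, 01011*, 01101*, 01111*, 10100*, 10110*, 10111*, 11000*, 11001*, 11010*, 11100*, 11101*, 11110*, 11111*
[col 1] -0100*, -0110*, -1000*, -1001*, -1101*, -1111*, 0-000, 0-011, 00-00, 001-0*, 01-01*, 01-11*, 010-1*, 0100-*, 011-1*, 1-100*, 1-110*, 1-111*, 101-0*, 1011-*, 11-00*, 11-01*, 11-10*, 110-0*, 1100-*, 111-0*, 111-1*, 1110-*, 1111-*
[col 2] -01-0, -1-01, -100-, -11-1, 01--1, 1-1-0, 1-11-, 11--0, 11-0-, 111--
Prime implicants: -01-0, -1-01, -100-, -11-1, 0-000, 0-011, 00-00, 01--1, 1-1-0, 1-11-, 11--0, 11-0-, 111--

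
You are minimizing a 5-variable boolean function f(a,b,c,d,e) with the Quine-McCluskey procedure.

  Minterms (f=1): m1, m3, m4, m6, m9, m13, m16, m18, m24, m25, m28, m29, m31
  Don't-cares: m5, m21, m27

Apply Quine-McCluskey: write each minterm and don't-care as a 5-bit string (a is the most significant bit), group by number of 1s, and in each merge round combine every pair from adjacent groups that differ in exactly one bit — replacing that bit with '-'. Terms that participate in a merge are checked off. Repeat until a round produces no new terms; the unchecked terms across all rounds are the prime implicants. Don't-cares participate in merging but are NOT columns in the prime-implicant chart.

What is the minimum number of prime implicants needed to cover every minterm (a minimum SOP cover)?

[col 0] 00001*, 00011*, 00100*, 00101*, 00110*, 01001*, 01101*, 10000*, 10010*, 10101*, 11000*, 11001*, 11011*, 11100*, 11101*, 11111*
[col 1] -0101*, -1001*, -1101*, 0-001*, 0-101*, 00-01*, 000-1, 001-0, 0010-, 01-01*, 1-000, 1-101*, 100-0, 11-00*, 11-01*, 11-11*, 110-1*, 1100-*, 111-1*, 1110-*
[col 2] --101, -1-01, 0--01, 11--1, 11-0-
Prime implicants: --101, -1-01, 0--01, 000-1, 001-0, 0010-, 1-000, 100-0, 11--1, 11-0-
PI chart (minterm → PIs covering it):
  1 | 0--01,000-1
  3 | 000-1  (sole → essential)
  4 | 001-0,0010-
  6 | 001-0  (sole → essential)
  9 | -1-01,0--01
  13 | --101,-1-01,0--01
  16 | 1-000,100-0
  18 | 100-0  (sole → essential)
  24 | 1-000,11-0-
  25 | -1-01,11--1,11-0-
  28 | 11-0-  (sole → essential)
  29 | --101,-1-01,11--1,11-0-
  31 | 11--1  (sole → essential)
Essential prime implicants: 000-1, 001-0, 100-0, 11--1, 11-0-
Petrick residual → -1-01
Minimum SOP uses 6 PIs: bd'e + a'b'c'e + a'b'ce' + ab'c'e' + abe + abd'

6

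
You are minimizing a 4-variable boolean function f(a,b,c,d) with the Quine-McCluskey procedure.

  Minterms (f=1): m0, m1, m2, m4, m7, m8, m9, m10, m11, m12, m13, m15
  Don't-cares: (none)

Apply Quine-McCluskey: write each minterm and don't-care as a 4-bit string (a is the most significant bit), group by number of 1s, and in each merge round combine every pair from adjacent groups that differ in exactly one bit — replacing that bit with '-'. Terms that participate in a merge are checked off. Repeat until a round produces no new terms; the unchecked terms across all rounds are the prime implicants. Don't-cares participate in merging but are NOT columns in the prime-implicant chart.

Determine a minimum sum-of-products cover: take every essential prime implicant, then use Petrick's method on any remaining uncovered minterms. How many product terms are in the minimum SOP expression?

5

[col 0] 0000*, 0001*, 0010*, 0100*, 0111*, 1000*, 1001*, 1010*, 1011*, 1100*, 1101*, 1111*
[col 1] -000*, -001*, -010*, -100*, -111, 0-00*, 00-0*, 000-*, 1-00*, 1-01*, 1-11*, 10-0*, 10-1*, 100-*, 101-*, 11-1*, 110-*
[col 2] --00, -0-0, -00-, 1--1, 1-0-, 10--
Prime implicants: --00, -0-0, -00-, -111, 1--1, 1-0-, 10--
PI chart (minterm → PIs covering it):
  0 | --00,-0-0,-00-
  1 | -00-  (sole → essential)
  2 | -0-0  (sole → essential)
  4 | --00  (sole → essential)
  7 | -111  (sole → essential)
  8 | --00,-0-0,-00-,1-0-,10--
  9 | -00-,1--1,1-0-,10--
  10 | -0-0,10--
  11 | 1--1,10--
  12 | --00,1-0-
  13 | 1--1,1-0-
  15 | -111,1--1
Essential prime implicants: --00, -0-0, -00-, -111
Petrick residual → 1--1
Minimum SOP uses 5 PIs: c'd' + b'd' + b'c' + bcd + ad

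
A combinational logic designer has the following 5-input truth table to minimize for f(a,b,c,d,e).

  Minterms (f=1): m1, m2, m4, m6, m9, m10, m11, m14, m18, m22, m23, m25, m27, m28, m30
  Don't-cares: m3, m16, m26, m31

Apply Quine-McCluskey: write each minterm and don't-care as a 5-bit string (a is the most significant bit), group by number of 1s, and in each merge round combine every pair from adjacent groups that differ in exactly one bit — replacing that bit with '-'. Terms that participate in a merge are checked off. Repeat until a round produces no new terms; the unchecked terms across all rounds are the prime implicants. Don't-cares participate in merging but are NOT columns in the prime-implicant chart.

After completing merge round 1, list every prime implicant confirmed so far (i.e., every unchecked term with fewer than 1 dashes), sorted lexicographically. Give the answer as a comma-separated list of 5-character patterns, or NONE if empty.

NONE

Round 0: 00001✓ 00010✓ 00011✓ 00100✓ 00110✓ 01001✓ 01010✓ 01011✓ 01110✓ 10000✓ 10010✓ 10110✓ 10111✓ 11001✓ 11010✓ 11011✓ 11100✓ 11110✓ 11111✓
Round 1: -0010✓ -0110✓ -1001✓ -1010✓ -1011✓ -1110✓ 0-001✓ 0-010✓ 0-011✓ 0-110✓ 00-10✓ 000-1✓ 0001-✓ 001-0 01-10✓ 010-1✓ 0101-✓ 1-010✓ 1-110✓ 1-111✓ 10-10✓ 100-0 1011-✓ 11-10✓ 11-11✓ 110-1✓ 1101-✓ 111-0 1111-✓
Round 2: --010✓ --110✓ -0-10✓ -1-10✓ -10-1 -101- 0--10✓ 0-0-1 0-01- 1--10✓ 1-11- 11-1-
Round 3: ---10
PIs = {---10, -10-1, -101-, 0-0-1, 0-01-, 001-0, 1-11-, 100-0, 11-1-, 111-0}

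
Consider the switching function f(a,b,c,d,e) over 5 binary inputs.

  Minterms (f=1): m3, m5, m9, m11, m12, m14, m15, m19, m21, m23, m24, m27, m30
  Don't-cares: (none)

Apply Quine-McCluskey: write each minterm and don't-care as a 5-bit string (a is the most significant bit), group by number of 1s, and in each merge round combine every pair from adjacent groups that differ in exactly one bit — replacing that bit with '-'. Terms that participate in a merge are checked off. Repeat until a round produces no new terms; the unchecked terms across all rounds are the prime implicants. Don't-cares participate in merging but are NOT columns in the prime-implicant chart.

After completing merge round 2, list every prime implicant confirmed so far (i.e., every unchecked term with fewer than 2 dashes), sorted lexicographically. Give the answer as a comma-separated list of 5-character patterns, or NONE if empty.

-0101, -1110, 01-11, 010-1, 011-0, 0111-, 10-11, 101-1, 11000

Round 0: 00011✓ 00101✓ 01001✓ 01011✓ 01100✓ 01110✓ 01111✓ 10011✓ 10101✓ 10111✓ 11000 11011✓ 11110✓
Round 1: -0011✓ -0101 -1011✓ -1110 0-011✓ 01-11 010-1 011-0 0111- 1-011✓ 10-11 101-1
Round 2: --011
PIs = {--011, -0101, -1110, 01-11, 010-1, 011-0, 0111-, 10-11, 101-1, 11000}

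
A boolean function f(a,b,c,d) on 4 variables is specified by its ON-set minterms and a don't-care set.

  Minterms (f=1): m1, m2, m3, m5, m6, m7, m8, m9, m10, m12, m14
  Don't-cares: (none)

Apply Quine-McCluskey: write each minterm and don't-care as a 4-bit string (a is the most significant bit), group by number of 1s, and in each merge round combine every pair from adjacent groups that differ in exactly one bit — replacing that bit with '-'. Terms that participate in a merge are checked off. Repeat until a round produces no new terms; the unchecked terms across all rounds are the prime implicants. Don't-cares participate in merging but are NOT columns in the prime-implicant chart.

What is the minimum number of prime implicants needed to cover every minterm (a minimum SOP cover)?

Round 0: 0001✓ 0010✓ 0011✓ 0101✓ 0110✓ 0111✓ 1000✓ 1001✓ 1010✓ 1100✓ 1110✓
Round 1: -001 -010✓ -110✓ 0-01✓ 0-10✓ 0-11✓ 00-1✓ 001-✓ 01-1✓ 011-✓ 1-00✓ 1-10✓ 10-0✓ 100- 11-0✓
Round 2: --10 0--1 0-1- 1--0
PIs = {--10, -001, 0--1, 0-1-, 1--0, 100-}
Coverage chart:
  m1: -001,0--1
  m2: --10,0-1-
  m3: 0--1,0-1-
  m5: 0--1 ←essential
  m6: --10,0-1-
  m7: 0--1,0-1-
  m8: 1--0,100-
  m9: -001,100-
  m10: --10,1--0
  m12: 1--0 ←essential
  m14: --10,1--0
Essential: 0--1, 1--0
Petrick residual → --10, -001
Min cover (4 terms): cd' + b'c'd + a'd + ad'

4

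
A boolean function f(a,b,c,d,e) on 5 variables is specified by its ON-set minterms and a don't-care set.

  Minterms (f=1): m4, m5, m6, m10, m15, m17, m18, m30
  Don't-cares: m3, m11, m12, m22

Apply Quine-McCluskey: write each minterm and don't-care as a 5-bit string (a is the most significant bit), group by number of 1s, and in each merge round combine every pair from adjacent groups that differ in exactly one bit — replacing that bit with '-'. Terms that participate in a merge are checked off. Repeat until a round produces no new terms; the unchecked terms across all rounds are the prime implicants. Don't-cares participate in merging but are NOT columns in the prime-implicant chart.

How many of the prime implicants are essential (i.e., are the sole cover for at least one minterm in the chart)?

6

Round 0: 00011✓ 00100✓ 00101✓ 00110✓ 01010✓ 01011✓ 01100✓ 01111✓ 10001 10010✓ 10110✓ 11110✓
Round 1: -0110 0-011 0-100 001-0 0010- 01-11 0101- 1-110 10-10
PIs = {-0110, 0-011, 0-100, 001-0, 0010-, 01-11, 0101-, 1-110, 10-10, 10001}
Coverage chart:
  m4: 0-100,001-0,0010-
  m5: 0010- ←essential
  m6: -0110,001-0
  m10: 0101- ←essential
  m15: 01-11 ←essential
  m17: 10001 ←essential
  m18: 10-10 ←essential
  m30: 1-110 ←essential
Essential: 0010-, 01-11, 0101-, 1-110, 10-10, 10001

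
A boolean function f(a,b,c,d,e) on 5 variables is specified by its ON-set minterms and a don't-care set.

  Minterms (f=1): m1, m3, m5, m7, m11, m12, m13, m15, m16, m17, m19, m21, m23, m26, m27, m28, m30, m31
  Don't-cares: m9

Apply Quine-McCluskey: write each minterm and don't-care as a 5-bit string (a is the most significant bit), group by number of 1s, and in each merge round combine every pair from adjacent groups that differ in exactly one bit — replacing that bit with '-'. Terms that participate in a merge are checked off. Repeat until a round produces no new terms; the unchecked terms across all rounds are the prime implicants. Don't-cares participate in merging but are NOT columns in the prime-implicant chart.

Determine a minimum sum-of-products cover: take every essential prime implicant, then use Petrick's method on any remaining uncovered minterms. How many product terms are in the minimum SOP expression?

5

size-2^0 implicants → 00001(✓)  00011(✓)  00101(✓)  00111(✓)  01001(✓)  01011(✓)  01100(✓)  01101(✓)  01111(✓)  10000(✓)  10001(✓)  10011(✓)  10101(✓)  10111(✓)  11010(✓)  11011(✓)  11100(✓)  11110(✓)  11111(✓)
size-2^1 implicants → -0001(✓)  -0011(✓)  -0101(✓)  -0111(✓)  -1011(✓)  -1100  -1111(✓)  0-001(✓)  0-011(✓)  0-101(✓)  0-111(✓)  00-01(✓)  00-11(✓)  000-1(✓)  001-1(✓)  01-01(✓)  01-11(✓)  010-1(✓)  011-1(✓)  0110-  1-011(✓)  1-111(✓)  10-01(✓)  10-11(✓)  100-1(✓)  1000-  101-1(✓)  11-10(✓)  11-11(✓)  1101-(✓)  111-0  1111-(✓)
size-2^2 implicants → --011(✓)  --111(✓)  -0-01(✓)  -0-11(✓)  -00-1(✓)  -01-1(✓)  -1-11(✓)  0--01(✓)  0--11(✓)  0-0-1(✓)  0-1-1(✓)  00--1(✓)  01--1(✓)  1--11(✓)  10--1(✓)  11-1-
size-2^3 implicants → ---11  -0--1  0---1
Unchecked terms (primes): ---11, -0--1, -1100, 0---1, 0110-, 1000-, 11-1-, 111-0
Minterm coverage:
  m1 ⊆ -0--1,0---1
  m3 ⊆ ---11,-0--1,0---1
  m5 ⊆ -0--1,0---1
  m7 ⊆ ---11,-0--1,0---1
  m11 ⊆ ---11,0---1
  m12 ⊆ -1100,0110-
  m13 ⊆ 0---1,0110-
  m15 ⊆ ---11,0---1
  m16 ⊆ 1000- [E]
  m17 ⊆ -0--1,1000-
  m19 ⊆ ---11,-0--1
  m21 ⊆ -0--1 [E]
  m23 ⊆ ---11,-0--1
  m26 ⊆ 11-1- [E]
  m27 ⊆ ---11,11-1-
  m28 ⊆ -1100,111-0
  m30 ⊆ 11-1-,111-0
  m31 ⊆ ---11,11-1-
E = {-0--1, 1000-, 11-1-}
Petrick residual → -1100, 0---1
Cover = b'e + bcd'e' + a'e + ab'c'd' + abd  |cover|=5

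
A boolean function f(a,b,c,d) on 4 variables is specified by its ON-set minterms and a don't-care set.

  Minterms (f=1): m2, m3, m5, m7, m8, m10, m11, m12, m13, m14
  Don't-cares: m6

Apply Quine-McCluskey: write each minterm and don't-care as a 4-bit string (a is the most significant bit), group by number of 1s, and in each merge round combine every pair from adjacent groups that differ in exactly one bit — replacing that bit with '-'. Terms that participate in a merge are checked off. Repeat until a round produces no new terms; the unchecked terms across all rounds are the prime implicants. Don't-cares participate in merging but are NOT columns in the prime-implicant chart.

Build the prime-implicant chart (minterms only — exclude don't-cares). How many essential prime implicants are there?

[col 0] 0010*, 0011*, 0101*, 0110*, 0111*, 1000*, 1010*, 1011*, 1100*, 1101*, 1110*
[col 1] -010*, -011*, -101, -110*, 0-10*, 0-11*, 001-*, 01-1, 011-*, 1-00*, 1-10*, 10-0*, 101-*, 11-0*, 110-
[col 2] --10, -01-, 0-1-, 1--0
Prime implicants: --10, -01-, -101, 0-1-, 01-1, 1--0, 110-
PI chart (minterm → PIs covering it):
  2 | --10,-01-,0-1-
  3 | -01-,0-1-
  5 | -101,01-1
  7 | 0-1-,01-1
  8 | 1--0  (sole → essential)
  10 | --10,-01-,1--0
  11 | -01-  (sole → essential)
  12 | 1--0,110-
  13 | -101,110-
  14 | --10,1--0
Essential prime implicants: -01-, 1--0

2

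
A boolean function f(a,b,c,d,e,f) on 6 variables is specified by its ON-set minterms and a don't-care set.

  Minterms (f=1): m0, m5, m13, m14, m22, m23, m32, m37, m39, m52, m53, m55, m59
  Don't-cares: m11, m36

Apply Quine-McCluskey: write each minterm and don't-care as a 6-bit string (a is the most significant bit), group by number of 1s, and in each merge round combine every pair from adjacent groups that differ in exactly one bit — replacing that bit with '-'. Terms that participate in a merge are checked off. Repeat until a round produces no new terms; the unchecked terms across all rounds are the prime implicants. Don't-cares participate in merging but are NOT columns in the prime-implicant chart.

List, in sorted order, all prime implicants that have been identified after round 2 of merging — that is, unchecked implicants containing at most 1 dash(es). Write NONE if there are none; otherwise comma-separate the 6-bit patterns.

Round 0: 000000✓ 000101✓ 001011 001101✓ 001110 010110✓ 010111✓ 100000✓ 100100✓ 100101✓ 100111✓ 110100✓ 110101✓ 110111✓ 111011
Round 1: -00000 -00101 -10111 00-101 01011- 1-0100✓ 1-0101✓ 1-0111✓ 100-00 1001-1✓ 10010-✓ 1101-1✓ 11010-✓
Round 2: 1-01-1 1-010-
PIs = {-00000, -00101, -10111, 00-101, 001011, 001110, 01011-, 1-01-1, 1-010-, 100-00, 111011}

-00000, -00101, -10111, 00-101, 001011, 001110, 01011-, 100-00, 111011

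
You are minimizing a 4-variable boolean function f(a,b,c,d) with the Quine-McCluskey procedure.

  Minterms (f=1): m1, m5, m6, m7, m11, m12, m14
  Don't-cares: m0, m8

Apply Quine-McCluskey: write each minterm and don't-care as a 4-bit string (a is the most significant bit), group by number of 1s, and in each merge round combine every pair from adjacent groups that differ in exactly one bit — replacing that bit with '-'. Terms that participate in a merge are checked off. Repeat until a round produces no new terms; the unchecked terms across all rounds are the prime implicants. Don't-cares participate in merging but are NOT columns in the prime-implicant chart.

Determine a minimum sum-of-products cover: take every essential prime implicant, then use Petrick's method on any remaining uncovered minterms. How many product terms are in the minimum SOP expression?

size-2^0 implicants → 0000(✓)  0001(✓)  0101(✓)  0110(✓)  0111(✓)  1000(✓)  1011  1100(✓)  1110(✓)
size-2^1 implicants → -000  -110  0-01  000-  01-1  011-  1-00  11-0
Unchecked terms (primes): -000, -110, 0-01, 000-, 01-1, 011-, 1-00, 1011, 11-0
Minterm coverage:
  m1 ⊆ 0-01,000-
  m5 ⊆ 0-01,01-1
  m6 ⊆ -110,011-
  m7 ⊆ 01-1,011-
  m11 ⊆ 1011 [E]
  m12 ⊆ 1-00,11-0
  m14 ⊆ -110,11-0
E = {1011}
Petrick residual → 0-01, 011-, 11-0
Cover = a'c'd + a'bc + ab'cd + abd'  |cover|=4

4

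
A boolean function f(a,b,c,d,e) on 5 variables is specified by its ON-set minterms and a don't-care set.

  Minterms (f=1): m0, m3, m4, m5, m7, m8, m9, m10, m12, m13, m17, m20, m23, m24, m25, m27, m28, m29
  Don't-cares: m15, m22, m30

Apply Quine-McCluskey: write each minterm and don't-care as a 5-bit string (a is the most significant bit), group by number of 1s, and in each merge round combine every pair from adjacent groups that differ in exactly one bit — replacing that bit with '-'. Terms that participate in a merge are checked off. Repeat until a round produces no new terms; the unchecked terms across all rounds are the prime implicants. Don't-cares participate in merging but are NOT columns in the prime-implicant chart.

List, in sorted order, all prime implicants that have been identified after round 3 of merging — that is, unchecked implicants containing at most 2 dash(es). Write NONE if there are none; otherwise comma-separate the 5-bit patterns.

--100, -0111, 0--00, 0-1-1, 0-10-, 00-11, 010-0, 1-001, 1-1-0, 1011-, 110-1

[col 0] 00000*, 00011*, 00100*, 00101*, 00111*, 01000*, 01001*, 01010*, 01100*, 01101*, 01111*, 10001*, 10100*, 10110*, 10111*, 11000*, 11001*, 11011*, 11100*, 11101*, 11110*
[col 1] -0100*, -0111, -1000*, -1001*, -1100*, -1101*, 0-000*, 0-100*, 0-101*, 0-111*, 00-00*, 00-11, 001-1*, 0010-*, 01-00*, 01-01*, 010-0, 0100-*, 011-1*, 0110-*, 1-001, 1-100*, 1-110*, 101-0*, 1011-, 11-00*, 11-01*, 110-1, 1100-*, 111-0*, 1110-*
[col 2] --100, -1-00*, -1-01*, -100-*, -110-*, 0--00, 0-1-1, 0-10-, 01-0-*, 1-1-0, 11-0-*
[col 3] -1-0-
Prime implicants: --100, -0111, -1-0-, 0--00, 0-1-1, 0-10-, 00-11, 010-0, 1-001, 1-1-0, 1011-, 110-1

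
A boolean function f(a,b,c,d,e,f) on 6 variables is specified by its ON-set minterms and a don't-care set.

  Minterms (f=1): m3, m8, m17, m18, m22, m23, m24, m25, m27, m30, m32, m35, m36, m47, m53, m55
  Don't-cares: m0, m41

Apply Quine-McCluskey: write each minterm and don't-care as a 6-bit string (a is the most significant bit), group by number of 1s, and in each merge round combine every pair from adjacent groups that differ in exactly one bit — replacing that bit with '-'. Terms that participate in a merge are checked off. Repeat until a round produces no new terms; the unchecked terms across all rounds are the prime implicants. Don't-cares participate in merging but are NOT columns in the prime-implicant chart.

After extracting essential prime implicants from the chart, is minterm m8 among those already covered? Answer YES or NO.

size-2^0 implicants → 000000(✓)  000011(✓)  001000(✓)  010001(✓)  010010(✓)  010110(✓)  010111(✓)  011000(✓)  011001(✓)  011011(✓)  011110(✓)  100000(✓)  100011(✓)  100100(✓)  101001  101111  110101(✓)  110111(✓)
size-2^1 implicants → -00000  -00011  -10111  0-1000  00-000  01-001  01-110  010-10  01011-  0110-1  01100-  100-00  1101-1
Unchecked terms (primes): -00000, -00011, -10111, 0-1000, 00-000, 01-001, 01-110, 010-10, 01011-, 0110-1, 01100-, 100-00, 101001, 101111, 1101-1
Minterm coverage:
  m3 ⊆ -00011 [E]
  m8 ⊆ 0-1000,00-000
  m17 ⊆ 01-001 [E]
  m18 ⊆ 010-10 [E]
  m22 ⊆ 01-110,010-10,01011-
  m23 ⊆ -10111,01011-
  m24 ⊆ 0-1000,01100-
  m25 ⊆ 01-001,0110-1,01100-
  m27 ⊆ 0110-1 [E]
  m30 ⊆ 01-110 [E]
  m32 ⊆ -00000,100-00
  m35 ⊆ -00011 [E]
  m36 ⊆ 100-00 [E]
  m47 ⊆ 101111 [E]
  m53 ⊆ 1101-1 [E]
  m55 ⊆ -10111,1101-1
E = {-00011, 01-001, 01-110, 010-10, 0110-1, 100-00, 101111, 1101-1}

NO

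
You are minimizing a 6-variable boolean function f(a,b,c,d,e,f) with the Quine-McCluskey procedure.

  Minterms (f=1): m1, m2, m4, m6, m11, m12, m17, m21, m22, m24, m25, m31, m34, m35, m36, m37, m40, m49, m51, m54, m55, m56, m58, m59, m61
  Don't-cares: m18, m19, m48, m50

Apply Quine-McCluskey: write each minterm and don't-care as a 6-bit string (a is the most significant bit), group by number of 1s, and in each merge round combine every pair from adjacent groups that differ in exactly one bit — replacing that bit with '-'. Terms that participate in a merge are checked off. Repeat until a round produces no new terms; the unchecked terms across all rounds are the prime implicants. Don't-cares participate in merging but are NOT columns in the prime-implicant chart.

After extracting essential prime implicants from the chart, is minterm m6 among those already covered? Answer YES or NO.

Round 0: 000001✓ 000010✓ 000100✓ 000110✓ 001011 001100✓ 010001✓ 010010✓ 010011✓ 010101✓ 010110✓ 011000✓ 011001✓ 011111 100010✓ 100011✓ 100100✓ 100101✓ 101000✓ 110000✓ 110001✓ 110010✓ 110011✓ 110110✓ 110111✓ 111000✓ 111010✓ 111011✓ 111101
Round 1: -00010✓ -00100 -10001✓ -10010✓ -10011✓ -10110✓ -11000 0-0001 0-0010✓ 0-0110✓ 00-100 000-10✓ 0001-0 01-001 010-01 010-10✓ 0100-1✓ 01001-✓ 01100- 1-0010✓ 1-0011✓ 1-1000 10001-✓ 10010- 11-000✓ 11-010✓ 11-011✓ 110-10✓ 110-11✓ 1100-0✓ 1100-1✓ 11000-✓ 11001-✓ 11011-✓ 1110-0✓ 11101-✓
Round 2: --0010 -10-10 -100-1 -1001- 0-0-10 1-001- 11-0-0 11-01- 110-1- 1100--
PIs = {--0010, -00100, -10-10, -100-1, -1001-, -11000, 0-0-10, 0-0001, 00-100, 0001-0, 001011, 01-001, 010-01, 01100-, 011111, 1-001-, 1-1000, 10010-, 11-0-0, 11-01-, 110-1-, 1100--, 111101}
Coverage chart:
  m1: 0-0001 ←essential
  m2: --0010,0-0-10
  m4: -00100,00-100,0001-0
  m6: 0-0-10,0001-0
  m11: 001011 ←essential
  m12: 00-100 ←essential
  m17: -100-1,0-0001,01-001,010-01
  m21: 010-01 ←essential
  m22: -10-10,0-0-10
  m24: -11000,01100-
  m25: 01-001,01100-
  m31: 011111 ←essential
  m34: --0010,1-001-
  m35: 1-001- ←essential
  m36: -00100,10010-
  m37: 10010- ←essential
  m40: 1-1000 ←essential
  m49: -100-1,1100--
  m51: -100-1,-1001-,1-001-,11-01-,110-1-,1100--
  m54: -10-10,110-1-
  m55: 110-1- ←essential
  m56: -11000,1-1000,11-0-0
  m58: 11-0-0,11-01-
  m59: 11-01- ←essential
  m61: 111101 ←essential
Essential: 0-0001, 00-100, 001011, 010-01, 011111, 1-001-, 1-1000, 10010-, 11-01-, 110-1-, 111101

NO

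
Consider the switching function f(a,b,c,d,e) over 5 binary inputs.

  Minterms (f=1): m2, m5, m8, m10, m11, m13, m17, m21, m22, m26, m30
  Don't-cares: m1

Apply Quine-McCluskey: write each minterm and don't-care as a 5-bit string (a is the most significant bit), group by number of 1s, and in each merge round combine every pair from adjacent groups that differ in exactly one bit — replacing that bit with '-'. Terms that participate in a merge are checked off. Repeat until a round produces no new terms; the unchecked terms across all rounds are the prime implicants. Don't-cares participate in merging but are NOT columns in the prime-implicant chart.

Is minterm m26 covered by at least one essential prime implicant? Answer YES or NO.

NO

Round 0: 00001✓ 00010✓ 00101✓ 01000✓ 01010✓ 01011✓ 01101✓ 10001✓ 10101✓ 10110✓ 11010✓ 11110✓
Round 1: -0001✓ -0101✓ -1010 0-010 0-101 00-01✓ 010-0 0101- 1-110 10-01✓ 11-10
Round 2: -0-01
PIs = {-0-01, -1010, 0-010, 0-101, 010-0, 0101-, 1-110, 11-10}
Coverage chart:
  m2: 0-010 ←essential
  m5: -0-01,0-101
  m8: 010-0 ←essential
  m10: -1010,0-010,010-0,0101-
  m11: 0101- ←essential
  m13: 0-101 ←essential
  m17: -0-01 ←essential
  m21: -0-01 ←essential
  m22: 1-110 ←essential
  m26: -1010,11-10
  m30: 1-110,11-10
Essential: -0-01, 0-010, 0-101, 010-0, 0101-, 1-110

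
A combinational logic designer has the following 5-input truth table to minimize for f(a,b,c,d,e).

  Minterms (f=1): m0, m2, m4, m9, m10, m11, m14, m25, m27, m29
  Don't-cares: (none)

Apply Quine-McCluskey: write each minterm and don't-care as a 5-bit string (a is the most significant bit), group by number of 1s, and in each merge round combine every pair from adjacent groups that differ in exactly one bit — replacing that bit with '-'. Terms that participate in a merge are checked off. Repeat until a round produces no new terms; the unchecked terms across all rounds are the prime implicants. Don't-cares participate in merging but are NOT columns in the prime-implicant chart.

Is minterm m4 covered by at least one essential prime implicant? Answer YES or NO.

YES

size-2^0 implicants → 00000(✓)  00010(✓)  00100(✓)  01001(✓)  01010(✓)  01011(✓)  01110(✓)  11001(✓)  11011(✓)  11101(✓)
size-2^1 implicants → -1001(✓)  -1011(✓)  0-010  00-00  000-0  01-10  010-1(✓)  0101-  11-01  110-1(✓)
size-2^2 implicants → -10-1
Unchecked terms (primes): -10-1, 0-010, 00-00, 000-0, 01-10, 0101-, 11-01
Minterm coverage:
  m0 ⊆ 00-00,000-0
  m2 ⊆ 0-010,000-0
  m4 ⊆ 00-00 [E]
  m9 ⊆ -10-1 [E]
  m10 ⊆ 0-010,01-10,0101-
  m11 ⊆ -10-1,0101-
  m14 ⊆ 01-10 [E]
  m25 ⊆ -10-1,11-01
  m27 ⊆ -10-1 [E]
  m29 ⊆ 11-01 [E]
E = {-10-1, 00-00, 01-10, 11-01}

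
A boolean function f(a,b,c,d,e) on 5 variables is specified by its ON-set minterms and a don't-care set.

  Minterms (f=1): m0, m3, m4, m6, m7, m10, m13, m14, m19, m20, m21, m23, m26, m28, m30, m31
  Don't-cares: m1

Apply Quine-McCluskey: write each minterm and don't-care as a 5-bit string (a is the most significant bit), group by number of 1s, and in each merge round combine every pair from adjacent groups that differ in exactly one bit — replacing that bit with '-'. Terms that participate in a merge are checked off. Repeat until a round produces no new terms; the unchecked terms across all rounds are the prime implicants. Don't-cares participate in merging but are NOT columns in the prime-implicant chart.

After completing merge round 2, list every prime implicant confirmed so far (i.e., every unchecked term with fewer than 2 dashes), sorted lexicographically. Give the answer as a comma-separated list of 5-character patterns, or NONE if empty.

-0100, 0-110, 00-00, 000-1, 0000-, 001-0, 0011-, 01101, 1-100, 1-111, 101-1, 1010-, 111-0, 1111-

size-2^0 implicants → 00000(✓)  00001(✓)  00011(✓)  00100(✓)  00110(✓)  00111(✓)  01010(✓)  01101  01110(✓)  10011(✓)  10100(✓)  10101(✓)  10111(✓)  11010(✓)  11100(✓)  11110(✓)  11111(✓)
size-2^1 implicants → -0011(✓)  -0100  -0111(✓)  -1010(✓)  -1110(✓)  0-110  00-00  00-11(✓)  000-1  0000-  001-0  0011-  01-10(✓)  1-100  1-111  10-11(✓)  101-1  1010-  11-10(✓)  111-0  1111-
size-2^2 implicants → -0-11  -1-10
Unchecked terms (primes): -0-11, -0100, -1-10, 0-110, 00-00, 000-1, 0000-, 001-0, 0011-, 01101, 1-100, 1-111, 101-1, 1010-, 111-0, 1111-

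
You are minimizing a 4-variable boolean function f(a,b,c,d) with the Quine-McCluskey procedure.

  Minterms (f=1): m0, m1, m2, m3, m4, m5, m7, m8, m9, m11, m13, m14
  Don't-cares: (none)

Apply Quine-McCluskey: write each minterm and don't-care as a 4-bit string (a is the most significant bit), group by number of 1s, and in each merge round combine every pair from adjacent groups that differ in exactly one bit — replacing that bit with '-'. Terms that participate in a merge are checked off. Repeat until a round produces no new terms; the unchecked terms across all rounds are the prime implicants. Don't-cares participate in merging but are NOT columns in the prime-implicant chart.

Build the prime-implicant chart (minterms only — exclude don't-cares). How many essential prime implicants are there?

size-2^0 implicants → 0000(✓)  0001(✓)  0010(✓)  0011(✓)  0100(✓)  0101(✓)  0111(✓)  1000(✓)  1001(✓)  1011(✓)  1101(✓)  1110
size-2^1 implicants → -000(✓)  -001(✓)  -011(✓)  -101(✓)  0-00(✓)  0-01(✓)  0-11(✓)  00-0(✓)  00-1(✓)  000-(✓)  001-(✓)  01-1(✓)  010-(✓)  1-01(✓)  10-1(✓)  100-(✓)
size-2^2 implicants → --01  -0-1  -00-  0--1  0-0-  00--
Unchecked terms (primes): --01, -0-1, -00-, 0--1, 0-0-, 00--, 1110
Minterm coverage:
  m0 ⊆ -00-,0-0-,00--
  m1 ⊆ --01,-0-1,-00-,0--1,0-0-,00--
  m2 ⊆ 00-- [E]
  m3 ⊆ -0-1,0--1,00--
  m4 ⊆ 0-0- [E]
  m5 ⊆ --01,0--1,0-0-
  m7 ⊆ 0--1 [E]
  m8 ⊆ -00- [E]
  m9 ⊆ --01,-0-1,-00-
  m11 ⊆ -0-1 [E]
  m13 ⊆ --01 [E]
  m14 ⊆ 1110 [E]
E = {--01, -0-1, -00-, 0--1, 0-0-, 00--, 1110}

7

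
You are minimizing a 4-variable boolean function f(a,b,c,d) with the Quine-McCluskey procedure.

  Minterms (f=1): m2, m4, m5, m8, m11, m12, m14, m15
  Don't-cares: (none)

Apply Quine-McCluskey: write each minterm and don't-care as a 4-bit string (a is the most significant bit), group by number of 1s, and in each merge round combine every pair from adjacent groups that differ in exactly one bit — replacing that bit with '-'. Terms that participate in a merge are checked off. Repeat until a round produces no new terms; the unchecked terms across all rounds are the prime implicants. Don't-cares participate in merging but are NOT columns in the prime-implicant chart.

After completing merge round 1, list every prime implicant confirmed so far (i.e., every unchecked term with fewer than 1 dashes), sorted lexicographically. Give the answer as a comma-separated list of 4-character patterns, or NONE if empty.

size-2^0 implicants → 0010  0100(✓)  0101(✓)  1000(✓)  1011(✓)  1100(✓)  1110(✓)  1111(✓)
size-2^1 implicants → -100  010-  1-00  1-11  11-0  111-
Unchecked terms (primes): -100, 0010, 010-, 1-00, 1-11, 11-0, 111-

0010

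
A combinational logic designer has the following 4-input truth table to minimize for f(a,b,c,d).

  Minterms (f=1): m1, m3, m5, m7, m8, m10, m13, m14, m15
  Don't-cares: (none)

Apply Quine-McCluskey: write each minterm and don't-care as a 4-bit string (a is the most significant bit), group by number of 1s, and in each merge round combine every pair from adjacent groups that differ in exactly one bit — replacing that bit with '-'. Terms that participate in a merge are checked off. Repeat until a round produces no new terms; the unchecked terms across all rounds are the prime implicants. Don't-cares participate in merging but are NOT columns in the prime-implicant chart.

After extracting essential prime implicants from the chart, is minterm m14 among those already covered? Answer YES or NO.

NO

Round 0: 0001✓ 0011✓ 0101✓ 0111✓ 1000✓ 1010✓ 1101✓ 1110✓ 1111✓
Round 1: -101✓ -111✓ 0-01✓ 0-11✓ 00-1✓ 01-1✓ 1-10 10-0 11-1✓ 111-
Round 2: -1-1 0--1
PIs = {-1-1, 0--1, 1-10, 10-0, 111-}
Coverage chart:
  m1: 0--1 ←essential
  m3: 0--1 ←essential
  m5: -1-1,0--1
  m7: -1-1,0--1
  m8: 10-0 ←essential
  m10: 1-10,10-0
  m13: -1-1 ←essential
  m14: 1-10,111-
  m15: -1-1,111-
Essential: -1-1, 0--1, 10-0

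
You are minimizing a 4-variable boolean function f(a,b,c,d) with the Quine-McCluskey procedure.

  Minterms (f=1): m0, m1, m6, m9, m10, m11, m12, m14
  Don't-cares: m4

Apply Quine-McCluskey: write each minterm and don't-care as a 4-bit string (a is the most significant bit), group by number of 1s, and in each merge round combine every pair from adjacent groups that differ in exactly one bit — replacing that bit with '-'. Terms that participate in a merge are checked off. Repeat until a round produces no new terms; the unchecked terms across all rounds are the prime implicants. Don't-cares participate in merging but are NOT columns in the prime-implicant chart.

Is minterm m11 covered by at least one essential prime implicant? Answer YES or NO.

size-2^0 implicants → 0000(✓)  0001(✓)  0100(✓)  0110(✓)  1001(✓)  1010(✓)  1011(✓)  1100(✓)  1110(✓)
size-2^1 implicants → -001  -100(✓)  -110(✓)  0-00  000-  01-0(✓)  1-10  10-1  101-  11-0(✓)
size-2^2 implicants → -1-0
Unchecked terms (primes): -001, -1-0, 0-00, 000-, 1-10, 10-1, 101-
Minterm coverage:
  m0 ⊆ 0-00,000-
  m1 ⊆ -001,000-
  m6 ⊆ -1-0 [E]
  m9 ⊆ -001,10-1
  m10 ⊆ 1-10,101-
  m11 ⊆ 10-1,101-
  m12 ⊆ -1-0 [E]
  m14 ⊆ -1-0,1-10
E = {-1-0}

NO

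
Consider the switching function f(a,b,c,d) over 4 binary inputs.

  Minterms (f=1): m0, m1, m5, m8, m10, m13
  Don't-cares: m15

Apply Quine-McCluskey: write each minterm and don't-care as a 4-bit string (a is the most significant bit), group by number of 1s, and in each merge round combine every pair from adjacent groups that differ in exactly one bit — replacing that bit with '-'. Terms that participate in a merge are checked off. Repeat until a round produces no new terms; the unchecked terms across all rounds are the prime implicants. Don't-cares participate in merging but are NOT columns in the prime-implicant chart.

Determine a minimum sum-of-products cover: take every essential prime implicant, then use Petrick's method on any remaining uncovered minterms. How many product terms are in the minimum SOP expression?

3

[col 0] 0000*, 0001*, 0101*, 1000*, 1010*, 1101*, 1111*
[col 1] -000, -101, 0-01, 000-, 10-0, 11-1
Prime implicants: -000, -101, 0-01, 000-, 10-0, 11-1
PI chart (minterm → PIs covering it):
  0 | -000,000-
  1 | 0-01,000-
  5 | -101,0-01
  8 | -000,10-0
  10 | 10-0  (sole → essential)
  13 | -101,11-1
Essential prime implicants: 10-0
Petrick residual → -101, 000-
Minimum SOP uses 3 PIs: bc'd + a'b'c' + ab'd'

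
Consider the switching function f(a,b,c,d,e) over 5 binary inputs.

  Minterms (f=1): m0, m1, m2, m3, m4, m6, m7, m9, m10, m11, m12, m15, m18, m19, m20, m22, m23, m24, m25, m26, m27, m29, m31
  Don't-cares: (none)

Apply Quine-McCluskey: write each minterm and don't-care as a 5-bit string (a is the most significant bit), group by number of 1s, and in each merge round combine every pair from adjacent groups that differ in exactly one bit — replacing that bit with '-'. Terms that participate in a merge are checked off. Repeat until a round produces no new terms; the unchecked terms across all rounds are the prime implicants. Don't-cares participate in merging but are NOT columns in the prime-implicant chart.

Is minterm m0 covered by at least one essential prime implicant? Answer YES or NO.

NO

Round 0: 00000✓ 00001✓ 00010✓ 00011✓ 00100✓ 00110✓ 00111✓ 01001✓ 01010✓ 01011✓ 01100✓ 01111✓ 10010✓ 10011✓ 10100✓ 10110✓ 10111✓ 11000✓ 11001✓ 11010✓ 11011✓ 11101✓ 11111✓
Round 1: -0010✓ -0011✓ -0100✓ -0110✓ -0111✓ -1001✓ -1010✓ -1011✓ -1111✓ 0-001✓ 0-010✓ 0-011✓ 0-100 0-111✓ 00-00✓ 00-10✓ 00-11✓ 000-0✓ 000-1✓ 0000-✓ 0001-✓ 001-0✓ 0011-✓ 01-11✓ 010-1✓ 0101-✓ 1-010✓ 1-011✓ 1-111✓ 10-10✓ 10-11✓ 1001-✓ 101-0✓ 1011-✓ 11-01✓ 11-11✓ 110-0✓ 110-1✓ 1100-✓ 1101-✓ 111-1✓
Round 2: --010✓ --011✓ --111✓ -0-10✓ -0-11✓ -001-✓ -01-0 -011-✓ -1-11✓ -10-1 -101-✓ 0--11✓ 0-0-1 0-01-✓ 00--0 00-1-✓ 000-- 1--11✓ 1-01-✓ 10-1-✓ 11--1 110--
Round 3: ---11 --01- -0-1-
PIs = {---11, --01-, -0-1-, -01-0, -10-1, 0-0-1, 0-100, 00--0, 000--, 11--1, 110--}
Coverage chart:
  m0: 00--0,000--
  m1: 0-0-1,000--
  m2: --01-,-0-1-,00--0,000--
  m3: ---11,--01-,-0-1-,0-0-1,000--
  m4: -01-0,0-100,00--0
  m6: -0-1-,-01-0,00--0
  m7: ---11,-0-1-
  m9: -10-1,0-0-1
  m10: --01- ←essential
  m11: ---11,--01-,-10-1,0-0-1
  m12: 0-100 ←essential
  m15: ---11 ←essential
  m18: --01-,-0-1-
  m19: ---11,--01-,-0-1-
  m20: -01-0 ←essential
  m22: -0-1-,-01-0
  m23: ---11,-0-1-
  m24: 110-- ←essential
  m25: -10-1,11--1,110--
  m26: --01-,110--
  m27: ---11,--01-,-10-1,11--1,110--
  m29: 11--1 ←essential
  m31: ---11,11--1
Essential: ---11, --01-, -01-0, 0-100, 11--1, 110--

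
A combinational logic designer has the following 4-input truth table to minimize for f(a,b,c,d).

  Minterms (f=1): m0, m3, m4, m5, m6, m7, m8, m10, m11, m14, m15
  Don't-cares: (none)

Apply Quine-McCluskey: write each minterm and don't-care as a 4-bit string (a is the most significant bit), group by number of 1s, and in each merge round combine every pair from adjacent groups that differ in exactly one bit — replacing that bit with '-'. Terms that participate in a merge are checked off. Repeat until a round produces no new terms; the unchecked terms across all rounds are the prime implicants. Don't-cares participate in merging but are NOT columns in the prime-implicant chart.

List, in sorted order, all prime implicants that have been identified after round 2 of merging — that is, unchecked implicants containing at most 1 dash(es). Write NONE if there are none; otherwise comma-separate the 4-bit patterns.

Round 0: 0000✓ 0011✓ 0100✓ 0101✓ 0110✓ 0111✓ 1000✓ 1010✓ 1011✓ 1110✓ 1111✓
Round 1: -000 -011✓ -110✓ -111✓ 0-00 0-11✓ 01-0✓ 01-1✓ 010-✓ 011-✓ 1-10✓ 1-11✓ 10-0 101-✓ 111-✓
Round 2: --11 -11- 01-- 1-1-
PIs = {--11, -000, -11-, 0-00, 01--, 1-1-, 10-0}

-000, 0-00, 10-0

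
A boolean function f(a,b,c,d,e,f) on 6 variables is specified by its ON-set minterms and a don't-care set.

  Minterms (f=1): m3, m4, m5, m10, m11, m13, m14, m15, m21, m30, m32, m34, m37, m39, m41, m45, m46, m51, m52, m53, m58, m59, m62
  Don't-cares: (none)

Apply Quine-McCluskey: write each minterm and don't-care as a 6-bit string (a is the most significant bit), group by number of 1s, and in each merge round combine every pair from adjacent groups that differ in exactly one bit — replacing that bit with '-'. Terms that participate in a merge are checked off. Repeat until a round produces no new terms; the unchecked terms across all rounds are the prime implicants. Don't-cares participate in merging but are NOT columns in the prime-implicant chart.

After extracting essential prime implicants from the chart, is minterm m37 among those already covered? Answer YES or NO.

YES

Round 0: 000011✓ 000100✓ 000101✓ 001010✓ 001011✓ 001101✓ 001110✓ 001111✓ 010101✓ 011110✓ 100000✓ 100010✓ 100101✓ 100111✓ 101001✓ 101101✓ 101110✓ 110011✓ 110100✓ 110101✓ 111010✓ 111011✓ 111110✓
Round 1: -00101✓ -01101✓ -01110✓ -10101✓ -11110✓ 0-0101✓ 0-1110✓ 00-011 00-101✓ 00010- 001-10✓ 001-11✓ 00101-✓ 0011-1 00111-✓ 1-0101✓ 1-1110✓ 10-101✓ 1000-0 1001-1 101-01 11-011 11010- 111-10 11101-
Round 2: --0101 --1110 -0-101 001-1-
PIs = {--0101, --1110, -0-101, 00-011, 00010-, 001-1-, 0011-1, 1000-0, 1001-1, 101-01, 11-011, 11010-, 111-10, 11101-}
Coverage chart:
  m3: 00-011 ←essential
  m4: 00010- ←essential
  m5: --0101,-0-101,00010-
  m10: 001-1- ←essential
  m11: 00-011,001-1-
  m13: -0-101,0011-1
  m14: --1110,001-1-
  m15: 001-1-,0011-1
  m21: --0101 ←essential
  m30: --1110 ←essential
  m32: 1000-0 ←essential
  m34: 1000-0 ←essential
  m37: --0101,-0-101,1001-1
  m39: 1001-1 ←essential
  m41: 101-01 ←essential
  m45: -0-101,101-01
  m46: --1110 ←essential
  m51: 11-011 ←essential
  m52: 11010- ←essential
  m53: --0101,11010-
  m58: 111-10,11101-
  m59: 11-011,11101-
  m62: --1110,111-10
Essential: --0101, --1110, 00-011, 00010-, 001-1-, 1000-0, 1001-1, 101-01, 11-011, 11010-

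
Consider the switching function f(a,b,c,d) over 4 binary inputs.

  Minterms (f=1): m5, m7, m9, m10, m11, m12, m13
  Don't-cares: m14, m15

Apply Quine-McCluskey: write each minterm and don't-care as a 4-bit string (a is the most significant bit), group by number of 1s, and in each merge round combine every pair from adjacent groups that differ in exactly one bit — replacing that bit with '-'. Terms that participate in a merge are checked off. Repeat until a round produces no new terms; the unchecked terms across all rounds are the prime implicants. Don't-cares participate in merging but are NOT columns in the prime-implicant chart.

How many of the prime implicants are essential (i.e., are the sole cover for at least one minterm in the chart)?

4

Round 0: 0101✓ 0111✓ 1001✓ 1010✓ 1011✓ 1100✓ 1101✓ 1110✓ 1111✓
Round 1: -101✓ -111✓ 01-1✓ 1-01✓ 1-10✓ 1-11✓ 10-1✓ 101-✓ 11-0✓ 11-1✓ 110-✓ 111-✓
Round 2: -1-1 1--1 1-1- 11--
PIs = {-1-1, 1--1, 1-1-, 11--}
Coverage chart:
  m5: -1-1 ←essential
  m7: -1-1 ←essential
  m9: 1--1 ←essential
  m10: 1-1- ←essential
  m11: 1--1,1-1-
  m12: 11-- ←essential
  m13: -1-1,1--1,11--
Essential: -1-1, 1--1, 1-1-, 11--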